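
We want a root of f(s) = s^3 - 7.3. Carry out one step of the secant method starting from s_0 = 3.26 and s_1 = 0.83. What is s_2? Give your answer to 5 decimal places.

1.30982

f(3.26) = 27.3459760, f(0.83) = -6.7282130
s_2 = 0.8300000 − (-6.7282130)·(0.8300000 − 3.2600000) / (-6.7282130 − 27.3459760) = 0.8300000 − (16.3495576)/(-34.0741890) = 1.3098224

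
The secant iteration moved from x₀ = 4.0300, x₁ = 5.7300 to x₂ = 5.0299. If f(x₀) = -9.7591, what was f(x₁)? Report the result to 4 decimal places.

The secant line through (4.0300, -9.7591) and (5.7300, f(x₁)) crosses zero at x₂ = 5.0299.
So (4.0300, -9.7591), (5.7300, f(x₁)), (5.0299, 0) are collinear:
f(x₁) = -9.7591 · (5.7300 − 5.0299) / (4.0300 − 5.0299) = -9.7591 · (0.700100)/(-0.999900) = 6.833029

6.8330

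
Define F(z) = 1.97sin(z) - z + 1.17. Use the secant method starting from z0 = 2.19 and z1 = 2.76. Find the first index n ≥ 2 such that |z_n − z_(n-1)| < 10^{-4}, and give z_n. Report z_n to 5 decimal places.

F(2.19) = 0.5842516, F(2.76) = -0.8563739
z2 = 2.7600000 − (-0.8563739)·(0.5700000)/(-1.4406255) = 2.4211658;  |Δ| = 0.3388342
F(2.4211658) = 0.0484540
z3 = 2.4211658 − 0.0484540·(-0.3388342)/(0.9048279) = 2.4393106;  |Δ| = 0.0181447
F(2.4393106) = 0.0032335
z4 = 2.4393106 − 0.0032335·(0.0181447)/(-0.0452205) = 2.4406080;  |Δ| = 0.0012974
F(2.4406080) = -0.0000162
z5 = 2.4406080 − (-0.0000162)·(0.0012974)/(-0.0032496) = 2.4406015;  |Δ| = 0.0000065
|z5 − z4| = 0.0000065 < 10^{-4}

n = 5, z_n = 2.44060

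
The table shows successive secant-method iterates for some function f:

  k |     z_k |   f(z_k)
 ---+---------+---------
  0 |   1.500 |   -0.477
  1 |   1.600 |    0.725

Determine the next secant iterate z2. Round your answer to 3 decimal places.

z2 = 1.600 − 0.725·(1.600 − 1.500) / (0.725 − (-0.477))
   = 1.600 − (0.07250)/(1.20200) = 1.53968

1.540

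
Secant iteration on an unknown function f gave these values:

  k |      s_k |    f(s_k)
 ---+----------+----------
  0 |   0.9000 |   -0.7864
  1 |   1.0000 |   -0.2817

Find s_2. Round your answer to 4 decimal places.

s_2 = 1.0000 − (-0.2817)·(1.0000 − 0.9000) / (-0.2817 − (-0.7864))
   = 1.0000 − (-0.028170)/(0.504700) = 1.055815

1.0558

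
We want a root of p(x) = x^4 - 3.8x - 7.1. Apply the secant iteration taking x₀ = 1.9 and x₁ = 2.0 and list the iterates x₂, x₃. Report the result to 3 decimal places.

1.950, 1.952

p(1.9) = -1.28790, p(2.0) = 1.30000
x₂ = 2.00000 − 1.30000·(2.00000 − 1.90000) / (1.30000 − (-1.28790)) = 2.00000 − (0.13000)/(2.58790) = 1.94977
p(1.94977) = -0.05704
x₃ = 1.94977 − (-0.05704)·(1.94977 − 2.00000) / (-0.05704 − 1.30000) = 1.94977 − (0.00287)/(-1.35704) = 1.95188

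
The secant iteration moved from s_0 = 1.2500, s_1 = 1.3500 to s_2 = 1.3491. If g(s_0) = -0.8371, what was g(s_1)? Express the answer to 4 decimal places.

The secant line through (1.2500, -0.8371) and (1.3500, g(s_1)) crosses zero at s_2 = 1.3491.
So (1.2500, -0.8371), (1.3500, g(s_1)), (1.3491, 0) are collinear:
g(s_1) = -0.8371 · (1.3500 − 1.3491) / (1.2500 − 1.3491) = -0.8371 · (0.000900)/(-0.099100) = 0.007602

0.0076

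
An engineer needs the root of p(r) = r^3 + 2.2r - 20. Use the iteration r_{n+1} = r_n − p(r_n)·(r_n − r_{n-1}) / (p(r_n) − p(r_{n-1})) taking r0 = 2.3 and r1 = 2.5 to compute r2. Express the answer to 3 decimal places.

p(2.3) = -2.77300, p(2.5) = 1.12500
r2 = 2.50000 − 1.12500·(2.50000 − 2.30000) / (1.12500 − (-2.77300)) = 2.50000 − (0.22500)/(3.89800) = 2.44228

2.442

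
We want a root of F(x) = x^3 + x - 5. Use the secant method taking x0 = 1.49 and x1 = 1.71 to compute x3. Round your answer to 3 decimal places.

1.516

F(1.49) = -0.20205, F(1.71) = 1.71021
x2 = 1.71000 − 1.71021·(1.71000 − 1.49000) / (1.71021 − (-0.20205)) = 1.71000 − (0.37625)/(1.91226) = 1.51325
F(1.51325) = -0.02156
x3 = 1.51325 − (-0.02156)·(1.51325 − 1.71000) / (-0.02156 − 1.71021) = 1.51325 − (0.00424)/(-1.73177) = 1.51569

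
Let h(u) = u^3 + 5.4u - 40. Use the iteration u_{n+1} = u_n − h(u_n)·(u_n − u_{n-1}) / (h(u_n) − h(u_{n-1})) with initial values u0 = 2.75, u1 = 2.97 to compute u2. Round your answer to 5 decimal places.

h(2.75) = -4.3531250, h(2.97) = 2.2360730
u2 = 2.9700000 − 2.2360730·(2.9700000 − 2.7500000) / (2.2360730 − (-4.3531250)) = 2.9700000 − (0.4919361)/(6.5891980) = 2.8953420

2.89534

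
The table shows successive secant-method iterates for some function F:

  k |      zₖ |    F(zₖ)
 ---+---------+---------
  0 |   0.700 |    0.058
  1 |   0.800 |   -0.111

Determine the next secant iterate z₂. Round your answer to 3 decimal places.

z₂ = 0.800 − (-0.111)·(0.800 − 0.700) / (-0.111 − 0.058)
   = 0.800 − (-0.01110)/(-0.16900) = 0.73432

0.734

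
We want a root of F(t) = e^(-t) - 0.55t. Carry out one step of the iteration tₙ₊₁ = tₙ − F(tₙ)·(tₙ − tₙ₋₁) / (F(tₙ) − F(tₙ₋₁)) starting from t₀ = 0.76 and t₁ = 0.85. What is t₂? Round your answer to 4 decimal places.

F(0.76) = 0.049666, F(0.85) = -0.040085
t₂ = 0.850000 − (-0.040085)·(0.850000 − 0.760000) / (-0.040085 − 0.049666) = 0.850000 − (-0.003608)/(-0.089751) = 0.809804

0.8098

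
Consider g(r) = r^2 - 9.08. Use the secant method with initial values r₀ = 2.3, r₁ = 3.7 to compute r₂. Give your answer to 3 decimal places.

2.932

g(2.3) = -3.79000, g(3.7) = 4.61000
r₂ = 3.70000 − 4.61000·(3.70000 − 2.30000) / (4.61000 − (-3.79000)) = 3.70000 − (6.45400)/(8.40000) = 2.93167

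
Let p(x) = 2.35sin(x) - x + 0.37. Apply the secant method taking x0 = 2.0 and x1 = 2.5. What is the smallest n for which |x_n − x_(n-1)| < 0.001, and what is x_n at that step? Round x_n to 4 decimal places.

n = 5, x_n = 2.2290

p(2.0) = 0.506849, p(2.5) = -0.723590
x2 = 2.500000 − (-0.723590)·(0.500000)/(-1.230439) = 2.205963;  |Δ| = 0.294037
p(2.205963) = 0.055724
x3 = 2.205963 − 0.055724·(-0.294037)/(0.779315) = 2.226987;  |Δ| = 0.021025
p(2.226987) = 0.004969
x4 = 2.226987 − 0.004969·(0.021025)/(-0.050755) = 2.229046;  |Δ| = 0.002058
p(2.229046) = -0.000044
x5 = 2.229046 − (-0.000044)·(0.002058)/(-0.005013) = 2.229027;  |Δ| = 0.000018
|x5 − x4| = 0.000018 < 0.001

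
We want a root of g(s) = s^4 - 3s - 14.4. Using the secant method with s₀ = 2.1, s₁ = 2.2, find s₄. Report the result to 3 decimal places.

g(2.1) = -1.25190, g(2.2) = 2.42560
s₂ = 2.20000 − 2.42560·(2.20000 − 2.10000) / (2.42560 − (-1.25190)) = 2.20000 − (0.24256)/(3.67750) = 2.13404
g(2.13404) = -0.06197
s₃ = 2.13404 − (-0.06197)·(2.13404 − 2.20000) / (-0.06197 − 2.42560) = 2.13404 − (0.00409)/(-2.48757) = 2.13569
g(2.13569) = -0.00295
s₄ = 2.13569 − (-0.00295)·(2.13569 − 2.13404) / (-0.00295 − (-0.06197)) = 2.13569 − (0.00000)/(0.05902) = 2.13577

2.136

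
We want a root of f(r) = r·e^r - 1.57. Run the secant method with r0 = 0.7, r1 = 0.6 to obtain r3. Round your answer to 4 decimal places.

0.7445

f(0.7) = -0.160373, f(0.6) = -0.476729
r2 = 0.600000 − (-0.476729)·(0.600000 − 0.700000) / (-0.476729 − (-0.160373)) = 0.600000 − (0.047673)/(-0.316356) = 0.750694
f(0.750694) = 0.020322
r3 = 0.750694 − 0.020322·(0.750694 − 0.600000) / (0.020322 − (-0.476729)) = 0.750694 − (0.003062)/(0.497051) = 0.744533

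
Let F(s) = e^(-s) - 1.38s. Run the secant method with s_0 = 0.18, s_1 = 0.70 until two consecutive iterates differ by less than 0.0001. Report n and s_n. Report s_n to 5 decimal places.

F(0.18) = 0.5868702, F(0.70) = -0.4694147
s_2 = 0.7000000 − (-0.4694147)·(0.5200000)/(-1.0562849) = 0.4689112;  |Δ| = 0.2310888
F(0.4689112) = -0.0214143
s_3 = 0.4689112 − (-0.0214143)·(-0.2310888)/(0.4480004) = 0.4578652;  |Δ| = 0.0110460
F(0.4578652) = 0.0007788
s_4 = 0.4578652 − 0.0007788·(-0.0110460)/(0.0221930) = 0.4582528;  |Δ| = 0.0003876
F(0.4582528) = -0.0000013
s_5 = 0.4582528 − (-0.0000013)·(0.0003876)/(-0.0007801) = 0.4582522;  |Δ| = 0.0000006
|s_5 − s_4| = 0.0000006 < 0.0001

n = 5, s_n = 0.45825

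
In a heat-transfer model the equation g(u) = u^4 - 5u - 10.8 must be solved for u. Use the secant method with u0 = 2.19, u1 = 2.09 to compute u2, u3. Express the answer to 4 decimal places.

2.1534, 2.1553

g(2.19) = 1.252575, g(2.09) = -2.169702
u2 = 2.090000 − (-2.169702)·(2.090000 − 2.190000) / (-2.169702 − 1.252575) = 2.090000 − (0.216970)/(-3.422278) = 2.153399
g(2.153399) = -0.064033
u3 = 2.153399 − (-0.064033)·(2.153399 − 2.090000) / (-0.064033 − (-2.169702)) = 2.153399 − (-0.004060)/(2.105669) = 2.155327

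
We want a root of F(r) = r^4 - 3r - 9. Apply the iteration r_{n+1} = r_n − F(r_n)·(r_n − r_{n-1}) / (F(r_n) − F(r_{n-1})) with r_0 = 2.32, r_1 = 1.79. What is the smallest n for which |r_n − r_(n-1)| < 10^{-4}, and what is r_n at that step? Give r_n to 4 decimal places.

F(2.32) = 13.010230, F(1.79) = -4.103743
r_2 = 1.790000 − (-4.103743)·(-0.530000)/(-17.113973) = 1.917088;  |Δ| = 0.127088
F(1.917088) = -1.243970
r_3 = 1.917088 − (-1.243970)·(0.127088)/(2.859773) = 1.972370;  |Δ| = 0.055282
F(1.972370) = 0.216888
r_4 = 1.972370 − 0.216888·(0.055282)/(1.460859) = 1.964163;  |Δ| = 0.008208
F(1.964163) = -0.008826
r_5 = 1.964163 − (-0.008826)·(-0.008208)/(-0.225715) = 1.964484;  |Δ| = 0.000321
F(1.964484) = -0.000059
r_6 = 1.964484 − (-0.000059)·(0.000321)/(0.008767) = 1.964486;  |Δ| = 0.000002
|r_6 − r_5| = 0.000002 < 10^{-4}

n = 6, r_n = 1.9645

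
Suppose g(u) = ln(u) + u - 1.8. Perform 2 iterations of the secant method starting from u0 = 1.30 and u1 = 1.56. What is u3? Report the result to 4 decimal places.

1.4372

g(1.30) = -0.237636, g(1.56) = 0.204686
u2 = 1.560000 − 0.204686·(1.560000 − 1.300000) / (0.204686 − (-0.237636)) = 1.560000 − (0.053218)/(0.442322) = 1.439684
g(1.439684) = 0.004108
u3 = 1.439684 − 0.004108·(1.439684 − 1.560000) / (0.004108 − 0.204686) = 1.439684 − (-0.000494)/(-0.200578) = 1.437220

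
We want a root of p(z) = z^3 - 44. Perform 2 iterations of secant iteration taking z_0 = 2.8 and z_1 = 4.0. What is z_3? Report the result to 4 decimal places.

p(2.8) = -22.048000, p(4.0) = 20.000000
z_2 = 4.000000 − 20.000000·(4.000000 − 2.800000) / (20.000000 − (-22.048000)) = 4.000000 − (24.000000)/(42.048000) = 3.429224
p(3.429224) = -3.673785
z_3 = 3.429224 − (-3.673785)·(3.429224 − 4.000000) / (-3.673785 − 20.000000) = 3.429224 − (2.096909)/(-23.673785) = 3.517799

3.5178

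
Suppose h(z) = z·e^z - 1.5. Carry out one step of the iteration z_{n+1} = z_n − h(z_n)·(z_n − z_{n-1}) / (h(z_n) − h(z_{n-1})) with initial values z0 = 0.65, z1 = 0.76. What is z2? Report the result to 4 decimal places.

h(0.65) = -0.254898, h(0.76) = 0.125090
z2 = 0.760000 − 0.125090·(0.760000 − 0.650000) / (0.125090 − (-0.254898)) = 0.760000 − (0.013760)/(0.379988) = 0.723789

0.7238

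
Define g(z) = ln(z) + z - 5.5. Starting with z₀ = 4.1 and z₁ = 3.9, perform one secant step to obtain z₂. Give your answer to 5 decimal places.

g(4.1) = 0.0109870, g(3.9) = -0.2390234
z₂ = 3.9000000 − (-0.2390234)·(3.9000000 − 4.1000000) / (-0.2390234 − 0.0109870) = 3.9000000 − (0.0478047)/(-0.2500104) = 4.0912108

4.09121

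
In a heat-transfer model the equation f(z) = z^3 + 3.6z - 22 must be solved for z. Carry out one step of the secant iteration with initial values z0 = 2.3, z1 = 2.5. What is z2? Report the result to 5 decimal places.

2.37434

f(2.3) = -1.5530000, f(2.5) = 2.6250000
z2 = 2.5000000 − 2.6250000·(2.5000000 − 2.3000000) / (2.6250000 − (-1.5530000)) = 2.5000000 − (0.5250000)/(4.1780000) = 2.3743418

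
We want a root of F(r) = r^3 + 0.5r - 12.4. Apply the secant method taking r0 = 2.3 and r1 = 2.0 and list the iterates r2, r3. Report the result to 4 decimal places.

2.2363, 2.2433

F(2.3) = 0.917000, F(2.0) = -3.400000
r2 = 2.000000 − (-3.400000)·(2.000000 − 2.300000) / (-3.400000 − 0.917000) = 2.000000 − (1.020000)/(-4.317000) = 2.236275
F(2.236275) = -0.098414
r3 = 2.236275 − (-0.098414)·(2.236275 − 2.000000) / (-0.098414 − (-3.400000)) = 2.236275 − (-0.023253)/(3.301586) = 2.243318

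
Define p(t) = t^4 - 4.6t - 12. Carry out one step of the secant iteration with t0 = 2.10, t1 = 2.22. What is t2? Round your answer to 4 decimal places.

p(2.10) = -2.211900, p(2.22) = 2.077127
t2 = 2.220000 − 2.077127·(2.220000 − 2.100000) / (2.077127 − (-2.211900)) = 2.220000 − (0.249255)/(4.289027) = 2.161885

2.1619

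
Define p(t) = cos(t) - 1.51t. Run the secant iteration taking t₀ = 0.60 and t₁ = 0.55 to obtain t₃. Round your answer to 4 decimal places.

p(0.60) = -0.080664, p(0.55) = 0.022025
t₂ = 0.550000 − 0.022025·(0.550000 − 0.600000) / (0.022025 − (-0.080664)) = 0.550000 − (-0.001101)/(0.102689) = 0.560724
p(0.560724) = 0.000177
t₃ = 0.560724 − 0.000177·(0.560724 − 0.550000) / (0.000177 − 0.022025) = 0.560724 − (0.000002)/(-0.021847) = 0.560811

0.5608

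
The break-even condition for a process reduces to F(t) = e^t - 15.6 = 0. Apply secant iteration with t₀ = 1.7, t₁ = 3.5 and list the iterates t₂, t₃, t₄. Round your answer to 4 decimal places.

F(1.7) = -10.126053, F(3.5) = 17.515452
t₂ = 3.500000 − 17.515452·(3.500000 − 1.700000) / (17.515452 − (-10.126053)) = 3.500000 − (31.527814)/(27.641505) = 2.359403
F(2.359403) = -5.015368
t₃ = 2.359403 − (-5.015368)·(2.359403 − 3.500000) / (-5.015368 − 17.515452) = 2.359403 − (5.720513)/(-22.530820) = 2.613300
F(2.613300) = -1.955993
t₄ = 2.613300 − (-1.955993)·(2.613300 − 2.359403) / (-1.955993 − (-5.015368)) = 2.613300 − (-0.496621)/(3.059375) = 2.775628

2.3594, 2.6133, 2.7756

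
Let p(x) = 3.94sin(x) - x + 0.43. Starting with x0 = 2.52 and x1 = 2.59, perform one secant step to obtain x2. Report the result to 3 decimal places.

2.568

p(2.52) = 0.20438, p(2.59) = -0.09527
x2 = 2.59000 − (-0.09527)·(2.59000 − 2.52000) / (-0.09527 − 0.20438) = 2.59000 − (-0.00667)/(-0.29965) = 2.56775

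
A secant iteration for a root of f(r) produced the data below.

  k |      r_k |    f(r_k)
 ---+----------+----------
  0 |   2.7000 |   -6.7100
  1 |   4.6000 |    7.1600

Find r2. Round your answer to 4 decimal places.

r2 = 4.6000 − 7.1600·(4.6000 − 2.7000) / (7.1600 − (-6.7100))
   = 4.6000 − (13.604000)/(13.870000) = 3.619178

3.6192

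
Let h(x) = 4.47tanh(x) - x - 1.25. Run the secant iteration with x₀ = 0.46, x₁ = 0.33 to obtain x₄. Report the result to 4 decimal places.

h(0.46) = 0.212476, h(0.33) = -0.156212
x₂ = 0.330000 − (-0.156212)·(0.330000 − 0.460000) / (-0.156212 − 0.212476) = 0.330000 − (0.020308)/(-0.368689) = 0.385081
h(0.385081) = 0.005908
x₃ = 0.385081 − 0.005908·(0.385081 − 0.330000) / (0.005908 − (-0.156212)) = 0.385081 − (0.000325)/(0.162120) = 0.383073
h(0.383073) = 0.000146
x₄ = 0.383073 − 0.000146·(0.383073 − 0.385081) / (0.000146 − 0.005908) = 0.383073 − (0.000000)/(-0.005762) = 0.383022

0.3830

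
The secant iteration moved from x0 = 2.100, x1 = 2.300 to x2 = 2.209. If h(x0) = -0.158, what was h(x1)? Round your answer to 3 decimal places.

0.132

The secant line through (2.100, -0.158) and (2.300, h(x1)) crosses zero at x2 = 2.209.
So (2.100, -0.158), (2.300, h(x1)), (2.209, 0) are collinear:
h(x1) = -0.158 · (2.300 − 2.209) / (2.100 − 2.209) = -0.158 · (0.09100)/(-0.10900) = 0.13191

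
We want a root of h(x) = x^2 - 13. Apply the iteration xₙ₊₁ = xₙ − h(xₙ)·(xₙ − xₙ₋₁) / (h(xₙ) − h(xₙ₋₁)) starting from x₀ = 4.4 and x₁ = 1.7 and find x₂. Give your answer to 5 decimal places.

h(4.4) = 6.3600000, h(1.7) = -10.1100000
x₂ = 1.7000000 − (-10.1100000)·(1.7000000 − 4.4000000) / (-10.1100000 − 6.3600000) = 1.7000000 − (27.2970000)/(-16.4700000) = 3.3573770

3.35738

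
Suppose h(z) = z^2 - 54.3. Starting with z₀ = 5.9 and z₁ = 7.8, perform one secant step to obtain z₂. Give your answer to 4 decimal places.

7.3226

h(5.9) = -19.490000, h(7.8) = 6.540000
z₂ = 7.800000 − 6.540000·(7.800000 − 5.900000) / (6.540000 − (-19.490000)) = 7.800000 − (12.426000)/(26.030000) = 7.322628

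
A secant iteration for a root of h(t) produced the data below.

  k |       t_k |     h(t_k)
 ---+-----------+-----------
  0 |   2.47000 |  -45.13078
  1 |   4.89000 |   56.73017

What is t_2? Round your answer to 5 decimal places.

3.54221

t_2 = 4.89000 − 56.73017·(4.89000 − 2.47000) / (56.73017 − (-45.13078))
   = 4.89000 − (137.2870114)/(101.8609500) = 3.5422116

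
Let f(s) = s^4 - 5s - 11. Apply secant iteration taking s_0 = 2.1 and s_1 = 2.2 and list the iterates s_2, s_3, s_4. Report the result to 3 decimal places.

f(2.1) = -2.05190, f(2.2) = 1.42560
s_2 = 2.20000 − 1.42560·(2.20000 − 2.10000) / (1.42560 − (-2.05190)) = 2.20000 − (0.14256)/(3.47750) = 2.15901
f(2.15901) = -0.06728
s_3 = 2.15901 − (-0.06728)·(2.15901 − 2.20000) / (-0.06728 − 1.42560) = 2.15901 − (0.00276)/(-1.49288) = 2.16085
f(2.16085) = -0.00205
s_4 = 2.16085 − (-0.00205)·(2.16085 − 2.15901) / (-0.00205 − (-0.06728)) = 2.16085 − (0.00000)/(0.06523) = 2.16091

2.159, 2.161, 2.161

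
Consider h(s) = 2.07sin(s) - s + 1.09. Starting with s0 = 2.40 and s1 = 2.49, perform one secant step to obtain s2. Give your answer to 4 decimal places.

2.4341

h(2.40) = 0.088209, h(2.49) = -0.144641
s2 = 2.490000 − (-0.144641)·(2.490000 − 2.400000) / (-0.144641 − 0.088209) = 2.490000 − (-0.013018)/(-0.232850) = 2.434094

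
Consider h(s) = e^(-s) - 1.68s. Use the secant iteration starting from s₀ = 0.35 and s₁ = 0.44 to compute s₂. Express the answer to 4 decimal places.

h(0.35) = 0.116688, h(0.44) = -0.095164
s₂ = 0.440000 − (-0.095164)·(0.440000 − 0.350000) / (-0.095164 − 0.116688) = 0.440000 − (-0.008565)/(-0.211852) = 0.399572

0.3996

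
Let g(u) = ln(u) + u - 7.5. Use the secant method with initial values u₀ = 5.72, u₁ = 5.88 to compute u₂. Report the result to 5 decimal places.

5.75073

g(5.72) = -0.0360312, g(5.88) = 0.1515568
u₂ = 5.8800000 − 0.1515568·(5.8800000 − 5.7200000) / (0.1515568 − (-0.0360312)) = 5.8800000 − (0.0242491)/(0.1875880) = 5.7507322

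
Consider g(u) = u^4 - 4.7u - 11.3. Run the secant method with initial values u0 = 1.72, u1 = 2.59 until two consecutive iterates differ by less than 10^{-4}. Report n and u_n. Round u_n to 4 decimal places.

n = 7, u_n = 2.1511

g(1.72) = -10.631869, g(2.59) = 21.525606
u2 = 2.590000 − 21.525606·(0.870000)/(32.157475) = 2.007638;  |Δ| = 0.582362
g(2.007638) = -4.490066
u3 = 2.007638 − (-4.490066)·(-0.582362)/(-26.015672) = 2.108149;  |Δ| = 0.100510
g(2.108149) = -1.456576
u4 = 2.108149 − (-1.456576)·(0.100510)/(3.033490) = 2.156410;  |Δ| = 0.048262
g(2.156410) = 0.188350
u5 = 2.156410 − 0.188350·(0.048262)/(1.644926) = 2.150884;  |Δ| = 0.005526
g(2.150884) = -0.006480
u6 = 2.150884 − (-0.006480)·(-0.005526)/(-0.194830) = 2.151068;  |Δ| = 0.000184
g(2.151068) = -0.000027
u7 = 2.151068 − (-0.000027)·(0.000184)/(0.006453) = 2.151069;  |Δ| = 0.000001
|u7 − u6| = 0.000001 < 10^{-4}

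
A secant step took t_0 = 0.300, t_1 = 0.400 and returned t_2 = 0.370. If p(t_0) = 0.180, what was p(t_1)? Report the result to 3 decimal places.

-0.077

The secant line through (0.300, 0.180) and (0.400, p(t_1)) crosses zero at t_2 = 0.370.
So (0.300, 0.180), (0.400, p(t_1)), (0.370, 0) are collinear:
p(t_1) = 0.180 · (0.400 − 0.370) / (0.300 − 0.370) = 0.180 · (0.03000)/(-0.07000) = -0.07714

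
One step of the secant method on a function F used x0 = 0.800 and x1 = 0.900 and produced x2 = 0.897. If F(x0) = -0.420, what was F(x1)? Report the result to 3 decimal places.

0.013

The secant line through (0.800, -0.420) and (0.900, F(x1)) crosses zero at x2 = 0.897.
So (0.800, -0.420), (0.900, F(x1)), (0.897, 0) are collinear:
F(x1) = -0.420 · (0.900 − 0.897) / (0.800 − 0.897) = -0.420 · (0.00300)/(-0.09700) = 0.01299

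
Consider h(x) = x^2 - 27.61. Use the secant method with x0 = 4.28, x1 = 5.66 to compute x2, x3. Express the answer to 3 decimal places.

5.215, 5.253

h(4.28) = -9.29160, h(5.66) = 4.42560
x2 = 5.66000 − 4.42560·(5.66000 − 4.28000) / (4.42560 − (-9.29160)) = 5.66000 − (6.10733)/(13.71720) = 5.21477
h(5.21477) = -0.41619
x3 = 5.21477 − (-0.41619)·(5.21477 − 5.66000) / (-0.41619 − 4.42560) = 5.21477 − (0.18530)/(-4.84179) = 5.25304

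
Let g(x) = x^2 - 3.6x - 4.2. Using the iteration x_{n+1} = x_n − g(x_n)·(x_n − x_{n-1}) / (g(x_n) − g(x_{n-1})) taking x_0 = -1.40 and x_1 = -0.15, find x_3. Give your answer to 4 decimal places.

-0.9397

g(-1.40) = 2.800000, g(-0.15) = -3.637500
x_2 = -0.150000 − (-3.637500)·(-0.150000 − (-1.400000)) / (-3.637500 − 2.800000) = -0.150000 − (-4.546875)/(-6.437500) = -0.856311
g(-0.856311) = -0.384014
x_3 = -0.856311 − (-0.384014)·(-0.856311 − (-0.150000)) / (-0.384014 − (-3.637500)) = -0.856311 − (0.271233)/(3.253486) = -0.939678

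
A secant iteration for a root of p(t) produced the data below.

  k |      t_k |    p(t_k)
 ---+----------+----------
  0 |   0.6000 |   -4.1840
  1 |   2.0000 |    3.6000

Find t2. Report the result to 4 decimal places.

1.3525

t2 = 2.0000 − 3.6000·(2.0000 − 0.6000) / (3.6000 − (-4.1840))
   = 2.0000 − (5.040000)/(7.784000) = 1.352518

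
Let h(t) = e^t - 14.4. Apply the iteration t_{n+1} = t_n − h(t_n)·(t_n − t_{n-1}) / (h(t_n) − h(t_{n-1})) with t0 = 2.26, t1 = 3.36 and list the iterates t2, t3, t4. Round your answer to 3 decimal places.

h(2.26) = -4.81691, h(3.36) = 14.38919
t2 = 3.36000 − 14.38919·(3.36000 − 2.26000) / (14.38919 − (-4.81691)) = 3.36000 − (15.82811)/(19.20610) = 2.53588
h(2.53588) = -1.77245
t3 = 2.53588 − (-1.77245)·(2.53588 − 3.36000) / (-1.77245 − 14.38919) = 2.53588 − (1.46071)/(-16.16164) = 2.62626
h(2.62626) = -0.57799
t4 = 2.62626 − (-0.57799)·(2.62626 − 2.53588) / (-0.57799 − (-1.77245)) = 2.62626 − (-0.05224)/(1.19446) = 2.67000

2.536, 2.626, 2.670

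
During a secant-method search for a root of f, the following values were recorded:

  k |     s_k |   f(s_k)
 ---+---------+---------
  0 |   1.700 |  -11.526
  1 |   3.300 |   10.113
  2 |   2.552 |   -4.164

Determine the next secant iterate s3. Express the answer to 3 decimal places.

s3 = 2.552 − (-4.164)·(2.552 − 3.300) / (-4.164 − 10.113)
   = 2.552 − (3.11467)/(-14.27700) = 2.77016

2.770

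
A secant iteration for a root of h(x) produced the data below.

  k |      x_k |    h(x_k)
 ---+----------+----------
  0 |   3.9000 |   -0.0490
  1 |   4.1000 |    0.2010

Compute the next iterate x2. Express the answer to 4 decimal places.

3.9392

x2 = 4.1000 − 0.2010·(4.1000 − 3.9000) / (0.2010 − (-0.0490))
   = 4.1000 − (0.040200)/(0.250000) = 3.939200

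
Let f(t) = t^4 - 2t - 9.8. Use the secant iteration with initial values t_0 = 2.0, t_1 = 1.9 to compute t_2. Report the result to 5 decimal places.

1.92052

f(2.0) = 2.2000000, f(1.9) = -0.5679000
t_2 = 1.9000000 − (-0.5679000)·(1.9000000 − 2.0000000) / (-0.5679000 − 2.2000000) = 1.9000000 − (0.0567900)/(-2.7679000) = 1.9205174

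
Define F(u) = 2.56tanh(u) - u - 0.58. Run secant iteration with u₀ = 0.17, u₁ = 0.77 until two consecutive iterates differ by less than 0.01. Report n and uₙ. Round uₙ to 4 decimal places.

n = 5, uₙ = 0.4062

F(0.17) = -0.318945, F(0.77) = 0.306139
u₂ = 0.770000 − 0.306139·(0.600000)/(0.625084) = 0.476146;  |Δ| = 0.293854
F(0.476146) = 0.078322
u₃ = 0.476146 − 0.078322·(-0.293854)/(-0.227817) = 0.375120;  |Δ| = 0.101025
F(0.375120) = -0.037457
u₄ = 0.375120 − (-0.037457)·(-0.101025)/(-0.115779) = 0.407804;  |Δ| = 0.032684
F(0.407804) = 0.001909
u₅ = 0.407804 − 0.001909·(0.032684)/(0.039366) = 0.406219;  |Δ| = 0.001585
|u₅ − u₄| = 0.001585 < 0.01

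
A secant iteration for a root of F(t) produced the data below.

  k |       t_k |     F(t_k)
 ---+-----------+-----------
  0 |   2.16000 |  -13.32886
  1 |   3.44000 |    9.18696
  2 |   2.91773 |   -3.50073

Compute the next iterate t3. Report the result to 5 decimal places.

3.06183

t3 = 2.91773 − (-3.50073)·(2.91773 − 3.44000) / (-3.50073 − 9.18696)
   = 2.91773 − (1.8283263)/(-12.6876900) = 3.0618324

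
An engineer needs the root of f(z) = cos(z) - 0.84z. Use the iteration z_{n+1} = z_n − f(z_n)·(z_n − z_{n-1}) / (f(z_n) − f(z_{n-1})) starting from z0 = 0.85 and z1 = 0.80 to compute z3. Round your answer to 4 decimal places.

0.8158

f(0.85) = -0.054017, f(0.80) = 0.024707
z2 = 0.800000 − 0.024707·(0.800000 − 0.850000) / (0.024707 − (-0.054017)) = 0.800000 − (-0.001235)/(0.078724) = 0.815692
f(0.815692) = 0.000183
z3 = 0.815692 − 0.000183·(0.815692 − 0.800000) / (0.000183 − 0.024707) = 0.815692 − (0.000003)/(-0.024523) = 0.815809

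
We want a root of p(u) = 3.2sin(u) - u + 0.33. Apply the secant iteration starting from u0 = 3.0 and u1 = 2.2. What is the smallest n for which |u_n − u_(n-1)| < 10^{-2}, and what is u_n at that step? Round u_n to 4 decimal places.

n = 4, u_n = 2.4270

p(3.0) = -2.218416, p(2.2) = 0.717188
u2 = 2.200000 − 0.717188·(-0.800000)/(2.935604) = 2.395446;  |Δ| = 0.195446
p(2.395446) = 0.106761
u3 = 2.395446 − 0.106761·(0.195446)/(-0.610427) = 2.429628;  |Δ| = 0.034183
p(2.429628) = -0.008997
u4 = 2.429628 − (-0.008997)·(0.034183)/(-0.115758) = 2.426971;  |Δ| = 0.002657
|u4 − u3| = 0.002657 < 10^{-2}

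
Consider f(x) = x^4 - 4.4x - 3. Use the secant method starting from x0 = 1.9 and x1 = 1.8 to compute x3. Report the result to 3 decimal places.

f(1.9) = 1.67210, f(1.8) = -0.42240
x2 = 1.80000 − (-0.42240)·(1.80000 − 1.90000) / (-0.42240 − 1.67210) = 1.80000 − (0.04224)/(-2.09450) = 1.82017
f(1.82017) = -0.03271
x3 = 1.82017 − (-0.03271)·(1.82017 − 1.80000) / (-0.03271 − (-0.42240)) = 1.82017 − (-0.00066)/(0.38969) = 1.82186

1.822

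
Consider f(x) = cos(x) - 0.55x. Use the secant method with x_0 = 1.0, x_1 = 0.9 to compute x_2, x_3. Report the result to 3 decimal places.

f(1.0) = -0.00970, f(0.9) = 0.12661
x_2 = 0.90000 − 0.12661·(0.90000 − 1.00000) / (0.12661 − (-0.00970)) = 0.90000 − (-0.01266)/(0.13631) = 0.99289
f(0.99289) = 0.00019
x_3 = 0.99289 − 0.00019·(0.99289 − 0.90000) / (0.00019 − 0.12661) = 0.99289 − (0.00002)/(-0.12642) = 0.99302

0.993, 0.993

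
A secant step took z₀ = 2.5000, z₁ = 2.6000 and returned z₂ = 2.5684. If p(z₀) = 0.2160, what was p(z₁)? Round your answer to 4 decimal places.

-0.0998

The secant line through (2.5000, 0.2160) and (2.6000, p(z₁)) crosses zero at z₂ = 2.5684.
So (2.5000, 0.2160), (2.6000, p(z₁)), (2.5684, 0) are collinear:
p(z₁) = 0.2160 · (2.6000 − 2.5684) / (2.5000 − 2.5684) = 0.2160 · (0.031600)/(-0.068400) = -0.099789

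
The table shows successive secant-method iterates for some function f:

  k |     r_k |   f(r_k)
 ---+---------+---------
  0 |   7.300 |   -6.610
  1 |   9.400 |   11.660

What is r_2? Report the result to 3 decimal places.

8.060

r_2 = 9.400 − 11.660·(9.400 − 7.300) / (11.660 − (-6.610))
   = 9.400 − (24.48600)/(18.27000) = 8.05977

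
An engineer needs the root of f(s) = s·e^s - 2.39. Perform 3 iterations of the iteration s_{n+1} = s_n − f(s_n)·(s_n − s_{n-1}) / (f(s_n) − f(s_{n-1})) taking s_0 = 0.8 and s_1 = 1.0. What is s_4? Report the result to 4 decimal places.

f(0.8) = -0.609567, f(1.0) = 0.328282
s_2 = 1.000000 − 0.328282·(1.000000 − 0.800000) / (0.328282 − (-0.609567)) = 1.000000 − (0.065656)/(0.937849) = 0.929993
f(0.929993) = -0.032943
s_3 = 0.929993 − (-0.032943)·(0.929993 − 1.000000) / (-0.032943 − 0.328282) = 0.929993 − (0.002306)/(-0.361224) = 0.936377
f(0.936377) = -0.001561
s_4 = 0.936377 − (-0.001561)·(0.936377 − 0.929993) / (-0.001561 − (-0.032943)) = 0.936377 − (-0.000010)/(0.031382) = 0.936695

0.9367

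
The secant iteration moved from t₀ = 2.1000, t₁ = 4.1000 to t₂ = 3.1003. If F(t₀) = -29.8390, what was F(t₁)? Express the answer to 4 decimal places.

The secant line through (2.1000, -29.8390) and (4.1000, F(t₁)) crosses zero at t₂ = 3.1003.
So (2.1000, -29.8390), (4.1000, F(t₁)), (3.1003, 0) are collinear:
F(t₁) = -29.8390 · (4.1000 − 3.1003) / (2.1000 − 3.1003) = -29.8390 · (0.999700)/(-1.000300) = 29.821102

29.8211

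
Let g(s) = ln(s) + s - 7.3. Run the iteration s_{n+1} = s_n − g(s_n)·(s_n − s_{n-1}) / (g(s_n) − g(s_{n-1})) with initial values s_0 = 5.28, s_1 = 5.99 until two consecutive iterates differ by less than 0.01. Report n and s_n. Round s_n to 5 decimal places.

n = 3, s_n = 5.58068

g(5.28) = -0.3560739, g(5.99) = 0.4800914
s_2 = 5.9900000 − 0.4800914·(0.7100000)/(0.8361653) = 5.5823475;  |Δ| = 0.4076525
g(5.5823475) = 0.0019569
s_3 = 5.5823475 − 0.0019569·(-0.4076525)/(-0.4781346) = 5.5806791;  |Δ| = 0.0016684
|s_3 − s_2| = 0.0016684 < 0.01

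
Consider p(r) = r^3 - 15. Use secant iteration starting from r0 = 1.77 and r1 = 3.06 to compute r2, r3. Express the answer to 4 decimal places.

2.2978, 2.4301

p(1.77) = -9.454767, p(3.06) = 13.652616
r2 = 3.060000 − 13.652616·(3.060000 − 1.770000) / (13.652616 − (-9.454767)) = 3.060000 − (17.611875)/(23.107383) = 2.297825
p(2.297825) = -2.867488
r3 = 2.297825 − (-2.867488)·(2.297825 − 3.060000) / (-2.867488 − 13.652616) = 2.297825 − (2.185528)/(-16.520104) = 2.430120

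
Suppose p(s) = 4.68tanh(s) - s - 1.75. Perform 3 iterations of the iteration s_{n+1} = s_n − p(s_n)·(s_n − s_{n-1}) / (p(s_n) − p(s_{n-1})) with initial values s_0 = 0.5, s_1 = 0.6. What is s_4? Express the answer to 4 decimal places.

0.5333

p(0.5) = -0.087292, p(0.6) = 0.163392
s_2 = 0.600000 − 0.163392·(0.600000 − 0.500000) / (0.163392 − (-0.087292)) = 0.600000 − (0.016339)/(0.250684) = 0.534821
p(0.534821) = 0.003970
s_3 = 0.534821 − 0.003970·(0.534821 − 0.600000) / (0.003970 − 0.163392) = 0.534821 − (-0.000259)/(-0.159422) = 0.533198
p(0.533198) = -0.000191
s_4 = 0.533198 − (-0.000191)·(0.533198 − 0.534821) / (-0.000191 − 0.003970) = 0.533198 − (0.000000)/(-0.004161) = 0.533273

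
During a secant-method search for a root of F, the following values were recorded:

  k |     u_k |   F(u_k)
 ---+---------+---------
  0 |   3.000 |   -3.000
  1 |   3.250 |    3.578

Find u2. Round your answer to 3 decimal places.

3.114

u2 = 3.250 − 3.578·(3.250 − 3.000) / (3.578 − (-3.000))
   = 3.250 − (0.89450)/(6.57800) = 3.11402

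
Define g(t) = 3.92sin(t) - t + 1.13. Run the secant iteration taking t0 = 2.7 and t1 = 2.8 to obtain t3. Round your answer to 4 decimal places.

2.7231

g(2.7) = 0.105329, g(2.8) = -0.356846
t2 = 2.800000 − (-0.356846)·(2.800000 − 2.700000) / (-0.356846 − 0.105329) = 2.800000 − (-0.035685)/(-0.462176) = 2.722790
g(2.722790) = 0.001345
t3 = 2.722790 − 0.001345·(2.722790 − 2.800000) / (0.001345 − (-0.356846)) = 2.722790 − (-0.000104)/(0.358191) = 2.723080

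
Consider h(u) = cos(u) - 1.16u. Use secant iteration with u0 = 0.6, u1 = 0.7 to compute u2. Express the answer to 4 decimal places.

0.6733

h(0.6) = 0.129336, h(0.7) = -0.047158
u2 = 0.700000 − (-0.047158)·(0.700000 − 0.600000) / (-0.047158 − 0.129336) = 0.700000 − (-0.004716)/(-0.176493) = 0.673281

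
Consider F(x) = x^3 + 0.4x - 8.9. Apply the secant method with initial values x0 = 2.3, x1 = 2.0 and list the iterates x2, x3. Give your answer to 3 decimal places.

2.007, 2.008

F(2.3) = 4.18700, F(2.0) = -0.10000
x2 = 2.00000 − (-0.10000)·(2.00000 − 2.30000) / (-0.10000 − 4.18700) = 2.00000 − (0.03000)/(-4.28700) = 2.00700
F(2.00700) = -0.01293
x3 = 2.00700 − (-0.01293)·(2.00700 − 2.00000) / (-0.01293 − (-0.10000)) = 2.00700 − (-0.00009)/(0.08707) = 2.00804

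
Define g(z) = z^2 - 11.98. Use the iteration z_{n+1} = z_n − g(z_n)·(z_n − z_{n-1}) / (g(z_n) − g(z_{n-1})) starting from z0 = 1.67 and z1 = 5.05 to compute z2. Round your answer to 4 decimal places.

g(1.67) = -9.191100, g(5.05) = 13.522500
z2 = 5.050000 − 13.522500·(5.050000 − 1.670000) / (13.522500 − (-9.191100)) = 5.050000 − (45.706050)/(22.713600) = 3.037723

3.0377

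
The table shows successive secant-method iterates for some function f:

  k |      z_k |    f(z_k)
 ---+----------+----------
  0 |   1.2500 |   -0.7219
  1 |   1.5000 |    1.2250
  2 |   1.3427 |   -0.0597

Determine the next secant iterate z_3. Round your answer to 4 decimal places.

z_3 = 1.3427 − (-0.0597)·(1.3427 − 1.5000) / (-0.0597 − 1.2250)
   = 1.3427 − (0.009391)/(-1.284700) = 1.350010

1.3500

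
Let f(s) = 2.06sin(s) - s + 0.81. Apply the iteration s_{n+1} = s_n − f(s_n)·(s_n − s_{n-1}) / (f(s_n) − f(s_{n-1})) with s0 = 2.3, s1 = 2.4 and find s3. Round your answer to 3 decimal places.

2.319

f(2.3) = 0.04615, f(2.4) = -0.19855
s2 = 2.40000 − (-0.19855)·(2.40000 − 2.30000) / (-0.19855 − 0.04615) = 2.40000 − (-0.01985)/(-0.24470) = 2.31886
f(2.31886) = 0.00113
s3 = 2.31886 − 0.00113·(2.31886 − 2.40000) / (0.00113 − (-0.19855)) = 2.31886 − (-0.00009)/(0.19968) = 2.31932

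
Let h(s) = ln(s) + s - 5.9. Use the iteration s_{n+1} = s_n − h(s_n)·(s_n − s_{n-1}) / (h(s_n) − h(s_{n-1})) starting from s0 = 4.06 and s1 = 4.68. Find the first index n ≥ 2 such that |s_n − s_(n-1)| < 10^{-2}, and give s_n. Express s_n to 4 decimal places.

n = 3, s_n = 4.4150

h(4.06) = -0.438817, h(4.68) = 0.323298
s2 = 4.680000 − 0.323298·(0.620000)/(0.762115) = 4.416989;  |Δ| = 0.263011
h(4.416989) = 0.002447
s3 = 4.416989 − 0.002447·(-0.263011)/(-0.320851) = 4.414983;  |Δ| = 0.002006
|s3 − s2| = 0.002006 < 10^{-2}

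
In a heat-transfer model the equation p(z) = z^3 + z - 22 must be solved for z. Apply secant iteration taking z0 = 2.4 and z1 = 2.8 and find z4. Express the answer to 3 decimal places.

2.683

p(2.4) = -5.77600, p(2.8) = 2.75200
z2 = 2.80000 − 2.75200·(2.80000 − 2.40000) / (2.75200 − (-5.77600)) = 2.80000 − (1.10080)/(8.52800) = 2.67092
p(2.67092) = -0.27525
z3 = 2.67092 − (-0.27525)·(2.67092 − 2.80000) / (-0.27525 − 2.75200) = 2.67092 − (0.03553)/(-3.02725) = 2.68266
p(2.68266) = -0.01123
z4 = 2.68266 − (-0.01123)·(2.68266 − 2.67092) / (-0.01123 − (-0.27525)) = 2.68266 − (-0.00013)/(0.26402) = 2.68316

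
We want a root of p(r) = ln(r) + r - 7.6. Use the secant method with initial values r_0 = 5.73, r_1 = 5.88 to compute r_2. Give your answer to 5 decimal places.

p(5.73) = -0.1242845, p(5.88) = 0.0515568
r_2 = 5.8800000 − 0.0515568·(5.8800000 − 5.7300000) / (0.0515568 − (-0.1242845)) = 5.8800000 − (0.0077335)/(0.1758412) = 5.8360199

5.83602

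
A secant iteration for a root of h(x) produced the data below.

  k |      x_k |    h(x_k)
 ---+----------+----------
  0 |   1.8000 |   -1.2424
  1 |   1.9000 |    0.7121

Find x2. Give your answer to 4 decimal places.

1.8636

x2 = 1.9000 − 0.7121·(1.9000 − 1.8000) / (0.7121 − (-1.2424))
   = 1.9000 − (0.071210)/(1.954500) = 1.863566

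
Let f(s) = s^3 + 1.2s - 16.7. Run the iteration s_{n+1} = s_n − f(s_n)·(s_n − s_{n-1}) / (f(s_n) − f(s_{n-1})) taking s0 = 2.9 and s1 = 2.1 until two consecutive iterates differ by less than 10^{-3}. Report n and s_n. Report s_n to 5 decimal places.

f(2.9) = 11.1690000, f(2.1) = -4.9190000
s2 = 2.1000000 − (-4.9190000)·(-0.8000000)/(-16.0880000) = 2.3446047;  |Δ| = 0.2446047
f(2.3446047) = -0.9977814
s3 = 2.3446047 − (-0.9977814)·(0.2446047)/(3.9212186) = 2.4068460;  |Δ| = 0.0622414
f(2.4068460) = 0.1308525
s4 = 2.4068460 − 0.1308525·(0.0622414)/(1.1286339) = 2.3996298;  |Δ| = 0.0072162
f(2.3996298) = -0.0028395
s5 = 2.3996298 − (-0.0028395)·(-0.0072162)/(-0.1336920) = 2.3997831;  |Δ| = 0.0001533
|s5 − s4| = 0.0001533 < 10^{-3}

n = 5, s_n = 2.39978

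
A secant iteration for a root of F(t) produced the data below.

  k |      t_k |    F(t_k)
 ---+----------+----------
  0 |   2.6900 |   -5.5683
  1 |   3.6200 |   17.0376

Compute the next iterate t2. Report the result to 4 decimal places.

t2 = 3.6200 − 17.0376·(3.6200 − 2.6900) / (17.0376 − (-5.5683))
   = 3.6200 − (15.844968)/(22.605900) = 2.919078

2.9191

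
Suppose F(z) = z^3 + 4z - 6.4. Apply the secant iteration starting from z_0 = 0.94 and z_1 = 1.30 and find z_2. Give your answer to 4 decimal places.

1.1721

F(0.94) = -1.809416, F(1.30) = 0.997000
z_2 = 1.300000 − 0.997000·(1.300000 − 0.940000) / (0.997000 − (-1.809416)) = 1.300000 − (0.358920)/(2.806416) = 1.172107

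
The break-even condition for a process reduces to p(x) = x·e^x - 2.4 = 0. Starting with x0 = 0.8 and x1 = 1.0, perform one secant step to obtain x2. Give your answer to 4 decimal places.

0.9321

p(0.8) = -0.619567, p(1.0) = 0.318282
x2 = 1.000000 − 0.318282·(1.000000 − 0.800000) / (0.318282 − (-0.619567)) = 1.000000 − (0.063656)/(0.937849) = 0.932125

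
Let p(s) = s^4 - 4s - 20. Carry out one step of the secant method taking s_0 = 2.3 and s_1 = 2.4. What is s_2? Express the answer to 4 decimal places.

2.3254

p(2.3) = -1.215900, p(2.4) = 3.577600
s_2 = 2.400000 − 3.577600·(2.400000 − 2.300000) / (3.577600 − (-1.215900)) = 2.400000 − (0.357760)/(4.793500) = 2.325366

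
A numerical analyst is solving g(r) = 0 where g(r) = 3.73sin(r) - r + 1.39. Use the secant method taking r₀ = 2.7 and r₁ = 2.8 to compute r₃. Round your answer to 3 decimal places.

g(2.7) = 0.28413, g(2.8) = -0.16049
r₂ = 2.80000 − (-0.16049)·(2.80000 − 2.70000) / (-0.16049 − 0.28413) = 2.80000 − (-0.01605)/(-0.44462) = 2.76390
g(2.76390) = 0.00162
r₃ = 2.76390 − 0.00162·(2.76390 − 2.80000) / (0.00162 − (-0.16049)) = 2.76390 − (-0.00006)/(0.16212) = 2.76426

2.764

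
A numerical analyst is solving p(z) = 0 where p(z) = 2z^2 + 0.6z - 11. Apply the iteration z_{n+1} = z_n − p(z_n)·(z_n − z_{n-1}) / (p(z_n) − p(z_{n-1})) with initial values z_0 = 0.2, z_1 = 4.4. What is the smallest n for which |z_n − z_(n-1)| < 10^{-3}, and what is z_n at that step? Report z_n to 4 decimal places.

p(0.2) = -10.800000, p(4.4) = 30.360000
z_2 = 4.400000 − 30.360000·(4.200000)/(41.160000) = 1.302041;  |Δ| = 3.097959
p(1.302041) = -6.828155
z_3 = 1.302041 − (-6.828155)·(-3.097959)/(-37.188155) = 1.870860;  |Δ| = 0.568819
p(1.870860) = -2.877248
z_4 = 1.870860 − (-2.877248)·(0.568819)/(3.950907) = 2.285103;  |Δ| = 0.414243
p(2.285103) = 0.814453
z_5 = 2.285103 − 0.814453·(0.414243)/(3.691700) = 2.193714;  |Δ| = 0.091389
p(2.193714) = -0.059011
z_6 = 2.193714 − (-0.059011)·(-0.091389)/(-0.873463) = 2.199888;  |Δ| = 0.006174
p(2.199888) = -0.001052
z_7 = 2.199888 − (-0.001052)·(0.006174)/(0.057958) = 2.200000;  |Δ| = 0.000112
|z_7 − z_6| = 0.000112 < 10^{-3}

n = 7, z_n = 2.2000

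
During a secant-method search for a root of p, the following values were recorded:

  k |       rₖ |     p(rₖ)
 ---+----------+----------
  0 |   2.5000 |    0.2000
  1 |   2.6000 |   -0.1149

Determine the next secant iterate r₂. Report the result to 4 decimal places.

r₂ = 2.6000 − (-0.1149)·(2.6000 − 2.5000) / (-0.1149 − 0.2000)
   = 2.6000 − (-0.011490)/(-0.314900) = 2.563512

2.5635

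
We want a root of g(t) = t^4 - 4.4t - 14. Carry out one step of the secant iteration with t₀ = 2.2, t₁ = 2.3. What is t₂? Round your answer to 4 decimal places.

g(2.2) = -0.254400, g(2.3) = 3.864100
t₂ = 2.300000 − 3.864100·(2.300000 − 2.200000) / (3.864100 − (-0.254400)) = 2.300000 − (0.386410)/(4.118500) = 2.206177

2.2062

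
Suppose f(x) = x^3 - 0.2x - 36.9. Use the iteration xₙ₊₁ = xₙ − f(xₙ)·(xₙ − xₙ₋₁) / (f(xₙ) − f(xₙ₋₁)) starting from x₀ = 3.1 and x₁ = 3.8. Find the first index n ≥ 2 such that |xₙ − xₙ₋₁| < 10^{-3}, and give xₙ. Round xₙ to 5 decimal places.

f(3.1) = -7.7290000, f(3.8) = 17.2120000
x₂ = 3.8000000 − 17.2120000·(0.7000000)/(24.9410000) = 3.3169239;  |Δ| = 0.4830761
f(3.3169239) = -1.0706392
x₃ = 3.3169239 − (-1.0706392)·(-0.4830761)/(-18.2826392) = 3.3452131;  |Δ| = 0.0282891
f(3.3452131) = -0.1346010
x₄ = 3.3452131 − (-0.1346010)·(0.0282891)/(0.9360383) = 3.3492810;  |Δ| = 0.0040679
f(3.3492810) = 0.0013178
x₅ = 3.3492810 − 0.0013178·(0.0040679)/(0.1359187) = 3.3492416;  |Δ| = 0.0000394
|x₅ − x₄| = 0.0000394 < 10^{-3}

n = 5, xₙ = 3.34924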